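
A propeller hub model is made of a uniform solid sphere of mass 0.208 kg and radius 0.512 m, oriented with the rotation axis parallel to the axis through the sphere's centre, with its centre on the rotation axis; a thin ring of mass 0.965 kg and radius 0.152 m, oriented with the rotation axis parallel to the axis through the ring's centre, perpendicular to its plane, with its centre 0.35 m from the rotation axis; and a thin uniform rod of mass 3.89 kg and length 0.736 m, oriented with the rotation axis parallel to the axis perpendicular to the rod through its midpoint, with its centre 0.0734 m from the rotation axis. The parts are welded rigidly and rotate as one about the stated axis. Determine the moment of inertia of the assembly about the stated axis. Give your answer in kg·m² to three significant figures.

Solid sphere: I_cm = (2/5)MR² = (2/5)(0.208)(0.512)² = 0.02181 kg·m²; axis through the centre, so I = 0.02181 kg·m².
Thin ring: I_cm = MR² = (0.965)(0.152)² = 0.022295 kg·m²; centre at d = 0.35 m, so I = I_cm + Md² gives I = 0.022295 + (0.965)(0.35)² = 0.14051 kg·m².
Thin rod: I_cm = (1/12)ML² = (1/12)(3.89)(0.736)² = 0.1756 kg·m²; centre at d = 0.0734 m, so I = I_cm + Md² gives I = 0.1756 + (3.89)(0.0734)² = 0.19656 kg·m².
Total I = 0.02181 + 0.14051 + 0.19656 = 0.35888 kg·m².

0.359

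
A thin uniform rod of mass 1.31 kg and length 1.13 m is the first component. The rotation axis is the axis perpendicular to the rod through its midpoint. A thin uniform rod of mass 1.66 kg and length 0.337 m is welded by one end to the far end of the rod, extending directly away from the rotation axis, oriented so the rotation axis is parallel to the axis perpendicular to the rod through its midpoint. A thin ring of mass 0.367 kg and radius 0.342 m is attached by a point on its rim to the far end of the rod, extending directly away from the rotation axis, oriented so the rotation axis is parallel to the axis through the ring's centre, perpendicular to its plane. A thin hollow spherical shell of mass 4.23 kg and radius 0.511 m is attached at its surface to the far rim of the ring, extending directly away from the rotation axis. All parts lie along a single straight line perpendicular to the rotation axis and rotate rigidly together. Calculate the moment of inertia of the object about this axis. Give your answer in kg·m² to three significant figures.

21.0

Thin rod: I_cm = (1/12)ML² = (1/12)(1.31)(1.13)² = 0.13939 kg·m²; axis through the centre, so I = 0.13939 kg·m².
Thin rod: I_cm = (1/12)ML² = (1/12)(1.66)(0.337)² = 0.01571 kg·m²; centre at d = 0.565 + 0.1685 = 0.7335 m, so I = I_cm + Md² gives I = 0.01571 + (1.66)(0.7335)² = 0.90883 kg·m².
Thin ring: I_cm = MR² = (0.367)(0.342)² = 0.042926 kg·m²; centre at d = 0.565 + 0.1685 + 0.1685 + 0.342 = 1.244 m, so I = I_cm + Md² gives I = 0.042926 + (0.367)(1.244)² = 0.61087 kg·m².
Spherical shell: I_cm = (2/3)MR² = (2/3)(4.23)(0.511)² = 0.73636 kg·m²; centre at d = 0.565 + 0.1685 + 0.1685 + 0.342 + 0.342 + 0.511 = 2.097 m, so I = I_cm + Md² gives I = 0.73636 + (4.23)(2.097)² = 19.337 kg·m².
Total I = 0.13939 + 0.90883 + 0.61087 + 19.337 = 20.996 kg·m².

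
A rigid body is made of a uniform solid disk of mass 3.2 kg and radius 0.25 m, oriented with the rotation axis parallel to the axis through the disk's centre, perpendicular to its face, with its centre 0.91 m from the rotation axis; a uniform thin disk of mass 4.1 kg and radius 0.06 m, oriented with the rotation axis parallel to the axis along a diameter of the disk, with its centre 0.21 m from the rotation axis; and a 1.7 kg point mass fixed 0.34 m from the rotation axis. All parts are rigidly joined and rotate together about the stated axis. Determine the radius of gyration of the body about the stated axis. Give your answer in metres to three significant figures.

Solid disk: I_cm = (1/2)MR² = (1/2)(3.2)(0.25)² = 0.1 kg m²; centre at d = 0.91 m, so I = I_cm + Md² gives I = 0.1 + (3.2)(0.91)² = 2.7499 kg m².
Thin disk: I_cm = (1/4)MR² = (1/4)(4.1)(0.06)² = 0.00369 kg m²; centre at d = 0.21 m, so I = I_cm + Md² gives I = 0.00369 + (4.1)(0.21)² = 0.1845 kg m².
Point mass: I_cm = 0; centre at d = 0.34 m, so I = I_cm + Md² gives I = 0 + (1.7)(0.34)² = 0.19652 kg m².
Total I = 3.1309 kg m²; total mass M = 9 kg.
k = √(I/M) = √(3.1309/9) = 0.58982 m.

0.590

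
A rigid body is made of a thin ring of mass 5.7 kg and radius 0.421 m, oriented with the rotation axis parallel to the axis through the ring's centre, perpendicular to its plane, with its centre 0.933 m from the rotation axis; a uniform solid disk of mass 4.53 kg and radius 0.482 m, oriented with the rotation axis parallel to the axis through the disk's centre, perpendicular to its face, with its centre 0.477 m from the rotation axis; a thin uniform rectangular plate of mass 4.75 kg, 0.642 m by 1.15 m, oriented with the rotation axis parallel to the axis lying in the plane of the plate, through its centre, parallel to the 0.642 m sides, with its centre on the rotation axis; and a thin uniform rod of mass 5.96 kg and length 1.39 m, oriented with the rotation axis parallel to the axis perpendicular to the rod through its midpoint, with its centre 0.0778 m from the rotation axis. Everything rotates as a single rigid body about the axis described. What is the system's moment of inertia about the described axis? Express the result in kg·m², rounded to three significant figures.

Thin ring: I_cm = MR² = (5.7)(0.421)² = 1.0103 kg·m²; centre at d = 0.933 m, so the parallel axis theorem gives I = 1.0103 + (5.7)(0.933)² = 5.9721 kg·m².
Solid disk: I_cm = (1/2)MR² = (1/2)(4.53)(0.482)² = 0.52621 kg·m²; centre at d = 0.477 m, so the parallel axis theorem gives I = 0.52621 + (4.53)(0.477)² = 1.5569 kg·m².
Rectangular plate: I_cm = (1/12)Mb² = (1/12)(4.75)(1.15)² = 0.52349 kg·m²; axis through the centre, so I = 0.52349 kg·m².
Thin rod: I_cm = (1/12)ML² = (1/12)(5.96)(1.39)² = 0.95961 kg·m²; centre at d = 0.0778 m, so the parallel axis theorem gives I = 0.95961 + (5.96)(0.0778)² = 0.99568 kg·m².
Total I = 5.9721 + 1.5569 + 0.52349 + 0.99568 = 9.0482 kg·m².

9.05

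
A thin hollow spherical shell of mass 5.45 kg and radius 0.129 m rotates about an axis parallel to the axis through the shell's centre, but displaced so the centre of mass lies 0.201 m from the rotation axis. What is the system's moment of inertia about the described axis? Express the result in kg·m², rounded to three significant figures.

I_cm = (2/3)MR² = (2/3)(5.45)(0.129)² = 0.060462 kg·m²; centre at d = 0.201 m, so I = I_cm + Md² gives I = 0.060462 + (5.45)(0.201)² = 0.28065 kg·m².

0.281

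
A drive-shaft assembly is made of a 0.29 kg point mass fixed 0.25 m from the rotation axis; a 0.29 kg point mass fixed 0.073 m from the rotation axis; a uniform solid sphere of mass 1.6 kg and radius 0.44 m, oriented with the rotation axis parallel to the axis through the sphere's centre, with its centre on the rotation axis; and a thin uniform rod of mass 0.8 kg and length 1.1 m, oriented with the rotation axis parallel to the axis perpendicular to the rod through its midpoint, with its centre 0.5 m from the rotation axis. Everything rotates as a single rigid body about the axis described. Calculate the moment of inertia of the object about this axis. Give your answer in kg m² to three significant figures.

0.424

Point mass: I_cm = 0; centre at d = 0.25 m, so I = I_cm + Md² gives I = 0 + (0.29)(0.25)² = 0.018125 kg m².
Point mass: I_cm = 0; centre at d = 0.073 m, so I = I_cm + Md² gives I = 0 + (0.29)(0.073)² = 0.0015454 kg m².
Solid sphere: I_cm = (2/5)MR² = (2/5)(1.6)(0.44)² = 0.1239 kg m²; axis through the centre, so I = 0.1239 kg m².
Thin rod: I_cm = (1/12)ML² = (1/12)(0.8)(1.1)² = 0.080667 kg m²; centre at d = 0.5 m, so I = I_cm + Md² gives I = 0.080667 + (0.8)(0.5)² = 0.28067 kg m².
Total I = 0.018125 + 0.0015454 + 0.1239 + 0.28067 = 0.42424 kg m².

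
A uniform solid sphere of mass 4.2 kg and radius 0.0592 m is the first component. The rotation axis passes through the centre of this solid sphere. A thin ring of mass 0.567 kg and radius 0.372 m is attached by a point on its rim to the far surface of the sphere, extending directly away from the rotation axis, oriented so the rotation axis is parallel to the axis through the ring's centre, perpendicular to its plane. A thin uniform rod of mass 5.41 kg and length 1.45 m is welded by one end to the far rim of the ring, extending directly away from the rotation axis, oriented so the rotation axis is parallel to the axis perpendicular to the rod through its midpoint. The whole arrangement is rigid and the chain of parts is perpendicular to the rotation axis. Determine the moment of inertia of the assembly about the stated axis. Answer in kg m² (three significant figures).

13.8

Solid sphere: I_cm = (2/5)MR² = (2/5)(4.2)(0.0592)² = 0.0058878 kg m²; axis through the centre, so I = 0.0058878 kg m².
Thin ring: I_cm = MR² = (0.567)(0.372)² = 0.078464 kg m²; centre at d = 0.0592 + 0.372 = 0.4312 m, so the parallel axis theorem gives I = 0.078464 + (0.567)(0.4312)² = 0.18389 kg m².
Thin rod: I_cm = (1/12)ML² = (1/12)(5.41)(1.45)² = 0.94788 kg m²; centre at d = 0.0592 + 0.372 + 0.372 + 0.725 = 1.5282 m, so the parallel axis theorem gives I = 0.94788 + (5.41)(1.5282)² = 13.582 kg m².
Total I = 0.0058878 + 0.18389 + 13.582 = 13.772 kg m².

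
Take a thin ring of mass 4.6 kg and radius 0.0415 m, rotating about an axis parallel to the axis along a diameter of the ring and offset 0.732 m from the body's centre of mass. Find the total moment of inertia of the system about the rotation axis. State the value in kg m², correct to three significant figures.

2.47

I_cm = (1/2)MR² = (1/2)(4.6)(0.0415)² = 0.0039612 kg m²; centre at d = 0.732 m, so the parallel axis theorem gives I = 0.0039612 + (4.6)(0.732)² = 2.4688 kg m².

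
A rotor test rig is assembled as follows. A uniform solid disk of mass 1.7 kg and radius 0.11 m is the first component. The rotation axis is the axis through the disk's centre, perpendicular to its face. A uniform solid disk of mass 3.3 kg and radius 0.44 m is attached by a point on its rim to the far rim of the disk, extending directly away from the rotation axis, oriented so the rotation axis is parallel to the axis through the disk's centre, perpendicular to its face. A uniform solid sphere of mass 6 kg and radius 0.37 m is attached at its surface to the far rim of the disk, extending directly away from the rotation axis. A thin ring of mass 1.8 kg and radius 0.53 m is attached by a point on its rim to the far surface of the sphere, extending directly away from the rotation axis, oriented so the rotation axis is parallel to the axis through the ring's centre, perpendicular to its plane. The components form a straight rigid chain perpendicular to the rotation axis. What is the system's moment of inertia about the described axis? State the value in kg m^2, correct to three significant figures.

22.5

Solid disk: I_cm = (1/2)MR² = (1/2)(1.7)(0.11)² = 0.010285 kg m^2; axis through the centre, so I = 0.010285 kg m^2.
Solid disk: I_cm = (1/2)MR² = (1/2)(3.3)(0.44)² = 0.31944 kg m^2; centre at d = 0.11 + 0.44 = 0.55 m, so the parallel axis theorem gives I = 0.31944 + (3.3)(0.55)² = 1.3177 kg m^2.
Solid sphere: I_cm = (2/5)MR² = (2/5)(6)(0.37)² = 0.32856 kg m^2; centre at d = 0.11 + 0.44 + 0.44 + 0.37 = 1.36 m, so the parallel axis theorem gives I = 0.32856 + (6)(1.36)² = 11.426 kg m^2.
Thin ring: I_cm = MR² = (1.8)(0.53)² = 0.50562 kg m^2; centre at d = 0.11 + 0.44 + 0.44 + 0.37 + 0.37 + 0.53 = 2.26 m, so the parallel axis theorem gives I = 0.50562 + (1.8)(2.26)² = 9.6993 kg m^2.
Total I = 0.010285 + 1.3177 + 11.426 + 9.6993 = 22.453 kg m^2.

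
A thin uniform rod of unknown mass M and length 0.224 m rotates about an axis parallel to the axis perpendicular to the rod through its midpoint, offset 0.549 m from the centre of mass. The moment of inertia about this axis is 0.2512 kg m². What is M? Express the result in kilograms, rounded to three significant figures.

0.822

I = I_cm + Md² = (1/12)ML² + Md² = M·[0.0833333·(0.224)² + (0.549)²] = M·0.30558.
So M = 0.2512 / 0.30558 = 0.82204 kg.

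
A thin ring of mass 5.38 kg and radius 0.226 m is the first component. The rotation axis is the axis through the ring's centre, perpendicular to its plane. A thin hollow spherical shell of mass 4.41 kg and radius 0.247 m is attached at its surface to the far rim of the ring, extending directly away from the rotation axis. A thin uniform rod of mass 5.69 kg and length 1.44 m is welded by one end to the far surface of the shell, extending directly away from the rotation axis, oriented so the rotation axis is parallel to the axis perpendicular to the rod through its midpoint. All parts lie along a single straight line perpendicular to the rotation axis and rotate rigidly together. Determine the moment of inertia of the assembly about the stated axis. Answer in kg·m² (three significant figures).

14.2

Thin ring: I_cm = MR² = (5.38)(0.226)² = 0.27479 kg·m²; axis through the centre, so I = 0.27479 kg·m².
Spherical shell: I_cm = (2/3)MR² = (2/3)(4.41)(0.247)² = 0.17937 kg·m²; centre at d = 0.226 + 0.247 = 0.473 m, so I = I_cm + Md² gives I = 0.17937 + (4.41)(0.473)² = 1.166 kg·m².
Thin rod: I_cm = (1/12)ML² = (1/12)(5.69)(1.44)² = 0.98323 kg·m²; centre at d = 0.226 + 0.247 + 0.247 + 0.72 = 1.44 m, so I = I_cm + Md² gives I = 0.98323 + (5.69)(1.44)² = 12.782 kg·m².
Total I = 0.27479 + 1.166 + 12.782 = 14.223 kg·m².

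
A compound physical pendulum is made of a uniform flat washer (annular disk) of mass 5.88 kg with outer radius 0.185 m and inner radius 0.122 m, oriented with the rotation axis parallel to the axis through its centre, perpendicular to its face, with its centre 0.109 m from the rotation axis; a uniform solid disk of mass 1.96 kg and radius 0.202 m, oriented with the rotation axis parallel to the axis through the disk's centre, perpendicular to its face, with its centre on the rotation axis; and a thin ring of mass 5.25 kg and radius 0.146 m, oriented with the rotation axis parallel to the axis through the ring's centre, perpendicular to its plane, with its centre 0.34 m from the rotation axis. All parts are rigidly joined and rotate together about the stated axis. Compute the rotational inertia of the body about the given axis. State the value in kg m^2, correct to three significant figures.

Annular disk: I_cm = (1/2)M(R²+r²) = (1/2)(5.88)[(0.185)² + (0.122)²] = 0.14438 kg m^2; centre at d = 0.109 m, so the parallel axis theorem gives I = 0.14438 + (5.88)(0.109)² = 0.21424 kg m^2.
Solid disk: I_cm = (1/2)MR² = (1/2)(1.96)(0.202)² = 0.039988 kg m^2; axis through the centre, so I = 0.039988 kg m^2.
Thin ring: I_cm = MR² = (5.25)(0.146)² = 0.11191 kg m^2; centre at d = 0.34 m, so the parallel axis theorem gives I = 0.11191 + (5.25)(0.34)² = 0.71881 kg m^2.
Total I = 0.21424 + 0.039988 + 0.71881 = 0.97304 kg m^2.

0.973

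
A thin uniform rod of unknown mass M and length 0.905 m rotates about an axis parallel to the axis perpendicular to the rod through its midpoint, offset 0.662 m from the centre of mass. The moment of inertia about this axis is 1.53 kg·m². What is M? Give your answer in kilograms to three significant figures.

3.02

I = I_cm + Md² = (1/12)ML² + Md² = M·[0.0833333·(0.905)² + (0.662)²] = M·0.5065.
So M = 1.53 / 0.5065 = 3.0208 kg.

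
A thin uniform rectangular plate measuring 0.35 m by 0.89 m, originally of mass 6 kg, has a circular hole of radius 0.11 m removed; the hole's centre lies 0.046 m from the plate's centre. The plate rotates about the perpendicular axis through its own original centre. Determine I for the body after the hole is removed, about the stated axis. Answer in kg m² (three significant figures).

0.451

Unpierced body about its centre: I₀ = (1/12)M(a²+b²) = (1/12)(6)[(0.35)² + (0.89)²] = 0.4573 kg m².
The removed disk has mass m = M·πr²/(ab) = (6)·π(0.11)²/(0.35·0.89) = 0.7322 kg (same uniform areal density).
Its moment of inertia about the rotation axis (parallel-axis theorem): I_hole = (1/2)mr² + md² = (1/2)(0.7322)(0.11)² + (0.7322)(0.046)² = 0.0059791 kg m².
Treating the hole as negative mass, I = I₀ − I_hole = 0.4573 − 0.0059791 = 0.45132 kg m².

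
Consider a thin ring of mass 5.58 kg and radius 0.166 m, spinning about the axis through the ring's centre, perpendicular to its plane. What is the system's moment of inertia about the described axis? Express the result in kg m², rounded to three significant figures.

0.154

I_cm = MR² = (5.58)(0.166)² = 0.15376 kg m²; axis through the centre, so I = 0.15376 kg m².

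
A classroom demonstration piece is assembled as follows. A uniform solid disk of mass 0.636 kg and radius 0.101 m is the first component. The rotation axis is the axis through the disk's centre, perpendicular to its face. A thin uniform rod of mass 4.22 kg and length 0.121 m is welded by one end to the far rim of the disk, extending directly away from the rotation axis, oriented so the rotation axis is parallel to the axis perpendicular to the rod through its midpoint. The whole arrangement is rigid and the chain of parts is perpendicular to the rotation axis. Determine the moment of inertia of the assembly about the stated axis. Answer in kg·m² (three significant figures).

0.118

Solid disk: I_cm = (1/2)MR² = (1/2)(0.636)(0.101)² = 0.0032439 kg·m²; axis through the centre, so I = 0.0032439 kg·m².
Thin rod: I_cm = (1/12)ML² = (1/12)(4.22)(0.121)² = 0.0051488 kg·m²; centre at d = 0.101 + 0.0605 = 0.1615 m, so I = I_cm + Md² gives I = 0.0051488 + (4.22)(0.1615)² = 0.11522 kg·m².
Total I = 0.0032439 + 0.11522 = 0.11846 kg·m².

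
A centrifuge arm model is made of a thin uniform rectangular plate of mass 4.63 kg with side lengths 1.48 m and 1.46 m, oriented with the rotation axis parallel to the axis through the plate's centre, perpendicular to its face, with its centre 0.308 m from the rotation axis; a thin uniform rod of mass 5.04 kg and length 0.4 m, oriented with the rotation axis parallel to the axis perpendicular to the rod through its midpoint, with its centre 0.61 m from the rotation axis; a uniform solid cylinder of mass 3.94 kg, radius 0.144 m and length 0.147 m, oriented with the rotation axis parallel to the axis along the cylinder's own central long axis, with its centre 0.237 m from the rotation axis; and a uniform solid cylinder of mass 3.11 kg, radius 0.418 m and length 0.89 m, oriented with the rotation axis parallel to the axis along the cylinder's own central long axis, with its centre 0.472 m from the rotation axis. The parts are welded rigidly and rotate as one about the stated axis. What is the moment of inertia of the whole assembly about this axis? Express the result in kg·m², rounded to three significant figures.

Rectangular plate: I_cm = (1/12)M(a²+b²) = (1/12)(4.63)[(1.48)² + (1.46)²] = 1.6676 kg·m²; centre at d = 0.308 m, so I = I_cm + Md² gives I = 1.6676 + (4.63)(0.308)² = 2.1068 kg·m².
Thin rod: I_cm = (1/12)ML² = (1/12)(5.04)(0.4)² = 0.0672 kg·m²; centre at d = 0.61 m, so I = I_cm + Md² gives I = 0.0672 + (5.04)(0.61)² = 1.9426 kg·m².
Solid cylinder: I_cm = (1/2)MR² = (1/2)(3.94)(0.144)² = 0.04085 kg·m²; centre at d = 0.237 m, so I = I_cm + Md² gives I = 0.04085 + (3.94)(0.237)² = 0.26216 kg·m².
Solid cylinder: I_cm = (1/2)MR² = (1/2)(3.11)(0.418)² = 0.2717 kg·m²; centre at d = 0.472 m, so I = I_cm + Md² gives I = 0.2717 + (3.11)(0.472)² = 0.96455 kg·m².
Total I = 2.1068 + 1.9426 + 0.26216 + 0.96455 = 5.2761 kg·m².

5.28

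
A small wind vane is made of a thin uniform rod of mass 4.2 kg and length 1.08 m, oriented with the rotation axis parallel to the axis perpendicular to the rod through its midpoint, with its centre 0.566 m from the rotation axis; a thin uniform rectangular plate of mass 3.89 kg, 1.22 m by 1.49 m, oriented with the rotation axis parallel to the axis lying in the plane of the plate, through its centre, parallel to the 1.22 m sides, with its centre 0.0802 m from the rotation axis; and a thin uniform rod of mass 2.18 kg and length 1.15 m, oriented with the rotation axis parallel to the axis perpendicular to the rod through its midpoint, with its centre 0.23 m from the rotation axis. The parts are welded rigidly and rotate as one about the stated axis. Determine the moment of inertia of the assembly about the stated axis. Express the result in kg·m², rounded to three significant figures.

2.85

Thin rod: I_cm = (1/12)ML² = (1/12)(4.2)(1.08)² = 0.40824 kg·m²; centre at d = 0.566 m, so I = I_cm + Md² gives I = 0.40824 + (4.2)(0.566)² = 1.7537 kg·m².
Rectangular plate: I_cm = (1/12)Mb² = (1/12)(3.89)(1.49)² = 0.71968 kg·m²; centre at d = 0.0802 m, so I = I_cm + Md² gives I = 0.71968 + (3.89)(0.0802)² = 0.7447 kg·m².
Thin rod: I_cm = (1/12)ML² = (1/12)(2.18)(1.15)² = 0.24025 kg·m²; centre at d = 0.23 m, so I = I_cm + Md² gives I = 0.24025 + (2.18)(0.23)² = 0.35558 kg·m².
Total I = 1.7537 + 0.7447 + 0.35558 = 2.854 kg·m².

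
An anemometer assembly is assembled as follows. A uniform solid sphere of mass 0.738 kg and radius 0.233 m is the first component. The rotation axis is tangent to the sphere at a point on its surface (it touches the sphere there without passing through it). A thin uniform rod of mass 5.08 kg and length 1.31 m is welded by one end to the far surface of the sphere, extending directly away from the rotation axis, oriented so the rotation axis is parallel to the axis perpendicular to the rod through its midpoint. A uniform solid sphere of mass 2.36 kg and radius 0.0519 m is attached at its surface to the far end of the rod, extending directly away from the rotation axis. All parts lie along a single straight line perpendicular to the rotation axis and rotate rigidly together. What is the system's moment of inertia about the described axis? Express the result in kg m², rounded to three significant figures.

15.1

Solid sphere: I_cm = (2/5)MR² = (2/5)(0.738)(0.233)² = 0.016026 kg m²; centre at d = 0.233 m, so the parallel axis theorem gives I = 0.016026 + (0.738)(0.233)² = 0.056091 kg m².
Thin rod: I_cm = (1/12)ML² = (1/12)(5.08)(1.31)² = 0.72648 kg m²; centre at d = 0.233 + 0.233 + 0.655 = 1.121 m, so the parallel axis theorem gives I = 0.72648 + (5.08)(1.121)² = 7.1102 kg m².
Solid sphere: I_cm = (2/5)MR² = (2/5)(2.36)(0.0519)² = 0.0025428 kg m²; centre at d = 0.233 + 0.233 + 0.655 + 0.655 + 0.0519 = 1.8279 m, so the parallel axis theorem gives I = 0.0025428 + (2.36)(1.8279)² = 7.8878 kg m².
Total I = 0.056091 + 7.1102 + 7.8878 = 15.054 kg m².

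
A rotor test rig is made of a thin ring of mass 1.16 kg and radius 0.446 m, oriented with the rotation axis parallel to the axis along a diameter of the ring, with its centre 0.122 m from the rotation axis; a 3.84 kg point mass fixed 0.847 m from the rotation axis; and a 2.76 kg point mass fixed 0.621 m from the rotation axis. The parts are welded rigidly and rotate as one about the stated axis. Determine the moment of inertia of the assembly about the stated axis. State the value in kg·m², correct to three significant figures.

3.95

Thin ring: I_cm = (1/2)MR² = (1/2)(1.16)(0.446)² = 0.11537 kg·m²; centre at d = 0.122 m, so the parallel axis theorem gives I = 0.11537 + (1.16)(0.122)² = 0.13264 kg·m².
Point mass: I_cm = 0; centre at d = 0.847 m, so the parallel axis theorem gives I = 0 + (3.84)(0.847)² = 2.7549 kg·m².
Point mass: I_cm = 0; centre at d = 0.621 m, so the parallel axis theorem gives I = 0 + (2.76)(0.621)² = 1.0644 kg·m².
Total I = 0.13264 + 2.7549 + 1.0644 = 3.9519 kg·m².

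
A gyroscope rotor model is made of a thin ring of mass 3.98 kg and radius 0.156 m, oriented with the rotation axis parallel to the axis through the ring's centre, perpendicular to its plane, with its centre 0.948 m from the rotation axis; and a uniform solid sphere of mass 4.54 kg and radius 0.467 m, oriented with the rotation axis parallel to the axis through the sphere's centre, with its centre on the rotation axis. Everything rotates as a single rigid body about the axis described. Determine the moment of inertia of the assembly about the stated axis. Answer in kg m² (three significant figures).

Thin ring: I_cm = MR² = (3.98)(0.156)² = 0.096857 kg m²; centre at d = 0.948 m, so the parallel axis theorem gives I = 0.096857 + (3.98)(0.948)² = 3.6737 kg m².
Solid sphere: I_cm = (2/5)MR² = (2/5)(4.54)(0.467)² = 0.39605 kg m²; axis through the centre, so I = 0.39605 kg m².
Total I = 3.6737 + 0.39605 = 4.0697 kg m².

4.07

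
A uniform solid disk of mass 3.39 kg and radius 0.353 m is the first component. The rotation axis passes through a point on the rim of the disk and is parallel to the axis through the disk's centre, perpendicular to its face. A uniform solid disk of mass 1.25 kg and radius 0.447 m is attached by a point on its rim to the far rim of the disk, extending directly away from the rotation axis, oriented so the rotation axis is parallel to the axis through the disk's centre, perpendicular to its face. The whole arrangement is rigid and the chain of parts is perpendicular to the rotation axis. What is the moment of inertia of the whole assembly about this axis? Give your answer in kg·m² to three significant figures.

Solid disk: I_cm = (1/2)MR² = (1/2)(3.39)(0.353)² = 0.21121 kg·m²; centre at d = 0.353 m, so the parallel axis theorem gives I = 0.21121 + (3.39)(0.353)² = 0.63364 kg·m².
Solid disk: I_cm = (1/2)MR² = (1/2)(1.25)(0.447)² = 0.12488 kg·m²; centre at d = 0.353 + 0.353 + 0.447 = 1.153 m, so the parallel axis theorem gives I = 0.12488 + (1.25)(1.153)² = 1.7866 kg·m².
Total I = 0.63364 + 1.7866 = 2.4203 kg·m².

2.42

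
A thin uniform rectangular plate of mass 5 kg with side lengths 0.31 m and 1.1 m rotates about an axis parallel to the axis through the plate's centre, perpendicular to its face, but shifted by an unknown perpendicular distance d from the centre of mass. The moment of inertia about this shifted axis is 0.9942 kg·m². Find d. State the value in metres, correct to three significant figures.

About the centre-of-mass axis, I_cm = (1/12)M(a²+b²) = (1/12)(5)[(0.31)² + (1.1)²] = 0.54421 kg·m².
Parallel axis theorem: I = I_cm + Md², so Md² = 0.9942 − 0.54421 = 0.44999 kg·m².
d = √(0.44999 / 5) = 0.3 m.

0.300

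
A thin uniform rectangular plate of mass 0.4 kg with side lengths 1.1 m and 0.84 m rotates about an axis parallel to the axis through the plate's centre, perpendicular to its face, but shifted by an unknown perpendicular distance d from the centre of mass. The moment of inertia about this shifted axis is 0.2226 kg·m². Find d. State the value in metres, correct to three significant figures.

0.630

About the centre-of-mass axis, I_cm = (1/12)M(a²+b²) = (1/12)(0.4)[(1.1)² + (0.84)²] = 0.063853 kg·m².
Parallel axis theorem: I = I_cm + Md², so Md² = 0.2226 − 0.063853 = 0.15875 kg·m².
d = √(0.15875 / 0.4) = 0.62997 m.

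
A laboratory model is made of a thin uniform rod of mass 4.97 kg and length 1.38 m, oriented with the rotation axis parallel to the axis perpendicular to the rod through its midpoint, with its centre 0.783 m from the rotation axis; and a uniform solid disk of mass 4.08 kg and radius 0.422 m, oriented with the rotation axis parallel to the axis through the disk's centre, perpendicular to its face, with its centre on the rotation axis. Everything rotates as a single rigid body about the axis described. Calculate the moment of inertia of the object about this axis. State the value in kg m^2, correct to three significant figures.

4.20

Thin rod: I_cm = (1/12)ML² = (1/12)(4.97)(1.38)² = 0.78874 kg m^2; centre at d = 0.783 m, so the parallel axis theorem gives I = 0.78874 + (4.97)(0.783)² = 3.8358 kg m^2.
Solid disk: I_cm = (1/2)MR² = (1/2)(4.08)(0.422)² = 0.36329 kg m^2; axis through the centre, so I = 0.36329 kg m^2.
Total I = 3.8358 + 0.36329 = 4.1991 kg m^2.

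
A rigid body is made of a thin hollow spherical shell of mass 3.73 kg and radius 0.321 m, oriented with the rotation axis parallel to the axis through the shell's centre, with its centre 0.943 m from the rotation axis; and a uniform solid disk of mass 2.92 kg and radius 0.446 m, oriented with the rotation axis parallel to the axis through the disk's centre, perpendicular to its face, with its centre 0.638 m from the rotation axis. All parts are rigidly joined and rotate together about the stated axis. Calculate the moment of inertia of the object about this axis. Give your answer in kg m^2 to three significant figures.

Spherical shell: I_cm = (2/3)MR² = (2/3)(3.73)(0.321)² = 0.25623 kg m^2; centre at d = 0.943 m, so the parallel axis theorem gives I = 0.25623 + (3.73)(0.943)² = 3.5731 kg m^2.
Solid disk: I_cm = (1/2)MR² = (1/2)(2.92)(0.446)² = 0.29042 kg m^2; centre at d = 0.638 m, so the parallel axis theorem gives I = 0.29042 + (2.92)(0.638)² = 1.479 kg m^2.
Total I = 3.5731 + 1.479 = 5.0521 kg m^2.

5.05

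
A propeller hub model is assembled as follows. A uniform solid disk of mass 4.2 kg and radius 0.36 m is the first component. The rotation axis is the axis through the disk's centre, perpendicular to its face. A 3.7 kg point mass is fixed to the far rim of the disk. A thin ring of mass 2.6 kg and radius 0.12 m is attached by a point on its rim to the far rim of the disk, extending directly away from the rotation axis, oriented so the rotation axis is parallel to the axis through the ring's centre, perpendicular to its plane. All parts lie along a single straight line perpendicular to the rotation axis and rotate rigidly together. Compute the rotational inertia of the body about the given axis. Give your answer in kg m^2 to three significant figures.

1.39

Solid disk: I_cm = (1/2)MR² = (1/2)(4.2)(0.36)² = 0.27216 kg m^2; axis through the centre, so I = 0.27216 kg m^2.
Point mass: I_cm = 0; centre at d = 0.36 m, so the parallel axis theorem gives I = 0 + (3.7)(0.36)² = 0.47952 kg m^2.
Thin ring: I_cm = MR² = (2.6)(0.12)² = 0.03744 kg m^2; centre at d = 0.36 + 0.12 = 0.48 m, so the parallel axis theorem gives I = 0.03744 + (2.6)(0.48)² = 0.63648 kg m^2.
Total I = 0.27216 + 0.47952 + 0.63648 = 1.3882 kg m^2.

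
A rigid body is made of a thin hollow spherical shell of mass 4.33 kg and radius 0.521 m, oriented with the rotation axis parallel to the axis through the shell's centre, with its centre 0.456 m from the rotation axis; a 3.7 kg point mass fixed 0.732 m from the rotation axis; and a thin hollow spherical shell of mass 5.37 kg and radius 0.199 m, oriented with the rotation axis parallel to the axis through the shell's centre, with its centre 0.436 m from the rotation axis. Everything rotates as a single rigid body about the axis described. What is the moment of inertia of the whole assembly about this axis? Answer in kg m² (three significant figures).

Spherical shell: I_cm = (2/3)MR² = (2/3)(4.33)(0.521)² = 0.78356 kg m²; centre at d = 0.456 m, so the parallel axis theorem gives I = 0.78356 + (4.33)(0.456)² = 1.6839 kg m².
Point mass: I_cm = 0; centre at d = 0.732 m, so the parallel axis theorem gives I = 0 + (3.7)(0.732)² = 1.9825 kg m².
Spherical shell: I_cm = (2/3)MR² = (2/3)(5.37)(0.199)² = 0.14177 kg m²; centre at d = 0.436 m, so the parallel axis theorem gives I = 0.14177 + (5.37)(0.436)² = 1.1626 kg m².
Total I = 1.6839 + 1.9825 + 1.1626 = 4.8291 kg m².

4.83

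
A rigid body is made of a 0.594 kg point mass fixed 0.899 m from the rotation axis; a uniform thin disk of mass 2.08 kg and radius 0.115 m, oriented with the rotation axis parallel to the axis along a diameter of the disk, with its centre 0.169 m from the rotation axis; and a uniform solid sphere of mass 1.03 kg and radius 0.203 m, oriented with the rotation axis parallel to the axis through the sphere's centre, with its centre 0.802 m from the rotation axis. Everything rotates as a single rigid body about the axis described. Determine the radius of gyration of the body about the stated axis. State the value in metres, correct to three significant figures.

Point mass: I_cm = 0; centre at d = 0.899 m, so I = I_cm + Md² gives I = 0 + (0.594)(0.899)² = 0.48007 kg·m².
Thin disk: I_cm = (1/4)MR² = (1/4)(2.08)(0.115)² = 0.006877 kg·m²; centre at d = 0.169 m, so I = I_cm + Md² gives I = 0.006877 + (2.08)(0.169)² = 0.066284 kg·m².
Solid sphere: I_cm = (2/5)MR² = (2/5)(1.03)(0.203)² = 0.016978 kg·m²; centre at d = 0.802 m, so I = I_cm + Md² gives I = 0.016978 + (1.03)(0.802)² = 0.67948 kg·m².
Total I = 1.2258 kg·m²; total mass M = 3.704 kg.
k = √(I/M) = √(1.2258/3.704) = 0.57528 m.

0.575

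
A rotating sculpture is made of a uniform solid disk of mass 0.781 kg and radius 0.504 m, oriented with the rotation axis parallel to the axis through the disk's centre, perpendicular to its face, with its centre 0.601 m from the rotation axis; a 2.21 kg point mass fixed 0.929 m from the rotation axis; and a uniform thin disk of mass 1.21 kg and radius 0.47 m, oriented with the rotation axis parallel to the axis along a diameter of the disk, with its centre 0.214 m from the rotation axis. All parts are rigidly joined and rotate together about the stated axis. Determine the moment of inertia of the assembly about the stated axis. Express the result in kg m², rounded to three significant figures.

2.41

Solid disk: I_cm = (1/2)MR² = (1/2)(0.781)(0.504)² = 0.099193 kg m²; centre at d = 0.601 m, so the parallel axis theorem gives I = 0.099193 + (0.781)(0.601)² = 0.38129 kg m².
Point mass: I_cm = 0; centre at d = 0.929 m, so the parallel axis theorem gives I = 0 + (2.21)(0.929)² = 1.9073 kg m².
Thin disk: I_cm = (1/4)MR² = (1/4)(1.21)(0.47)² = 0.066822 kg m²; centre at d = 0.214 m, so the parallel axis theorem gives I = 0.066822 + (1.21)(0.214)² = 0.12224 kg m².
Total I = 0.38129 + 1.9073 + 0.12224 = 2.4108 kg m².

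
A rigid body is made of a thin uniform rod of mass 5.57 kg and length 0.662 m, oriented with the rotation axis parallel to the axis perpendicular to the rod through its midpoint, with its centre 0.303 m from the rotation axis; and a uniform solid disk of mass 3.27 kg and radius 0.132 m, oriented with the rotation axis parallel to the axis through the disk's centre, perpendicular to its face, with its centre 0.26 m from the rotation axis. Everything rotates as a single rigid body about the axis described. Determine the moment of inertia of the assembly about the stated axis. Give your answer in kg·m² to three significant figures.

0.964

Thin rod: I_cm = (1/12)ML² = (1/12)(5.57)(0.662)² = 0.20342 kg·m²; centre at d = 0.303 m, so I = I_cm + Md² gives I = 0.20342 + (5.57)(0.303)² = 0.71479 kg·m².
Solid disk: I_cm = (1/2)MR² = (1/2)(3.27)(0.132)² = 0.028488 kg·m²; centre at d = 0.26 m, so I = I_cm + Md² gives I = 0.028488 + (3.27)(0.26)² = 0.24954 kg·m².
Total I = 0.71479 + 0.24954 = 0.96433 kg·m².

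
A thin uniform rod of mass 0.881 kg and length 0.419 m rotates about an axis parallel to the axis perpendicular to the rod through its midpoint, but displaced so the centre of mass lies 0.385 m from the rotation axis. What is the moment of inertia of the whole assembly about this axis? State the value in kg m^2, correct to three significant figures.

I_cm = (1/12)ML² = (1/12)(0.881)(0.419)² = 0.012889 kg m^2; centre at d = 0.385 m, so I = I_cm + Md² gives I = 0.012889 + (0.881)(0.385)² = 0.14348 kg m^2.

0.143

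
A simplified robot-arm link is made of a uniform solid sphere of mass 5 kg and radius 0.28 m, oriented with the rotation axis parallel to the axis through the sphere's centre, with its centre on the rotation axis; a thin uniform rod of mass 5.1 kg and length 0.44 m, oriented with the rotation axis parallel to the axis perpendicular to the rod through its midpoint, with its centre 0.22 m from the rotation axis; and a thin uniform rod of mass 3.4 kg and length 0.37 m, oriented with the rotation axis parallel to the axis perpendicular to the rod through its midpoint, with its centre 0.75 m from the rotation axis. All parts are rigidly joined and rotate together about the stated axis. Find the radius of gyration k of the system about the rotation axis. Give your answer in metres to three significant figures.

0.425

Solid sphere: I_cm = (2/5)MR² = (2/5)(5)(0.28)² = 0.1568 kg m^2; axis through the centre, so I = 0.1568 kg m^2.
Thin rod: I_cm = (1/12)ML² = (1/12)(5.1)(0.44)² = 0.08228 kg m^2; centre at d = 0.22 m, so I = I_cm + Md² gives I = 0.08228 + (5.1)(0.22)² = 0.32912 kg m^2.
Thin rod: I_cm = (1/12)ML² = (1/12)(3.4)(0.37)² = 0.038788 kg m^2; centre at d = 0.75 m, so I = I_cm + Md² gives I = 0.038788 + (3.4)(0.75)² = 1.9513 kg m^2.
Total I = 2.4372 kg m^2; total mass M = 13.5 kg.
k = √(I/M) = √(2.4372/13.5) = 0.42489 m.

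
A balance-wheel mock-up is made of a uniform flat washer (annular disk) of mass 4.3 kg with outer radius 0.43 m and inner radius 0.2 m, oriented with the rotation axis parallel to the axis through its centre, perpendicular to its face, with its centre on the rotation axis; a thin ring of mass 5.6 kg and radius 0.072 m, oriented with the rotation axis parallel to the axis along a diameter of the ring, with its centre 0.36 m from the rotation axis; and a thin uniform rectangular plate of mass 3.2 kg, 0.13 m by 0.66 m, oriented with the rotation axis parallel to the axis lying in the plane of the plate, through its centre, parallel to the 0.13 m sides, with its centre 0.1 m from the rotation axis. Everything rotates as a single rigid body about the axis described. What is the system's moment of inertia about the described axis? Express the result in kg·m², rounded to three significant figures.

Annular disk: I_cm = (1/2)M(R²+r²) = (1/2)(4.3)[(0.43)² + (0.2)²] = 0.48353 kg·m²; axis through the centre, so I = 0.48353 kg·m².
Thin ring: I_cm = (1/2)MR² = (1/2)(5.6)(0.072)² = 0.014515 kg·m²; centre at d = 0.36 m, so I = I_cm + Md² gives I = 0.014515 + (5.6)(0.36)² = 0.74028 kg·m².
Rectangular plate: I_cm = (1/12)Mb² = (1/12)(3.2)(0.66)² = 0.11616 kg·m²; centre at d = 0.1 m, so I = I_cm + Md² gives I = 0.11616 + (3.2)(0.1)² = 0.14816 kg·m².
Total I = 0.48353 + 0.74028 + 0.14816 = 1.372 kg·m².

1.37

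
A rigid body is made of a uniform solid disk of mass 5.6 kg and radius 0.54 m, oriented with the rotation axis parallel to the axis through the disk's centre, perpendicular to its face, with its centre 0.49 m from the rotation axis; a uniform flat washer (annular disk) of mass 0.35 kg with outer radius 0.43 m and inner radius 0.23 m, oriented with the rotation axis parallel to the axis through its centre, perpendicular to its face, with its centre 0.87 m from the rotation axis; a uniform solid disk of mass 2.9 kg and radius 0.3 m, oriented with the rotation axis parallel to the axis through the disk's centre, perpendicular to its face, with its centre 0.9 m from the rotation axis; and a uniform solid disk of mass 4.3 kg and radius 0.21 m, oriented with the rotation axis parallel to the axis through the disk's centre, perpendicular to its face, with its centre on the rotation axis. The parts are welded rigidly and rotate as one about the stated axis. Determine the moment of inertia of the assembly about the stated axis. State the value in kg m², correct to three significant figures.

5.04

Solid disk: I_cm = (1/2)MR² = (1/2)(5.6)(0.54)² = 0.81648 kg m²; centre at d = 0.49 m, so I = I_cm + Md² gives I = 0.81648 + (5.6)(0.49)² = 2.161 kg m².
Annular disk: I_cm = (1/2)M(R²+r²) = (1/2)(0.35)[(0.43)² + (0.23)²] = 0.041615 kg m²; centre at d = 0.87 m, so I = I_cm + Md² gives I = 0.041615 + (0.35)(0.87)² = 0.30653 kg m².
Solid disk: I_cm = (1/2)MR² = (1/2)(2.9)(0.3)² = 0.1305 kg m²; centre at d = 0.9 m, so I = I_cm + Md² gives I = 0.1305 + (2.9)(0.9)² = 2.4795 kg m².
Solid disk: I_cm = (1/2)MR² = (1/2)(4.3)(0.21)² = 0.094815 kg m²; axis through the centre, so I = 0.094815 kg m².
Total I = 2.161 + 0.30653 + 2.4795 + 0.094815 = 5.0419 kg m².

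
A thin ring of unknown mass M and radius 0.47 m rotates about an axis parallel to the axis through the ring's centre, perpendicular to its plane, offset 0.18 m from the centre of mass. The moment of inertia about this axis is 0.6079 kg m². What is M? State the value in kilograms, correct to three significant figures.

I = I_cm + Md² = MR² + Md² = M·[1·(0.47)² + (0.18)²] = M·0.2533.
So M = 0.6079 / 0.2533 = 2.3999 kg.

2.40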